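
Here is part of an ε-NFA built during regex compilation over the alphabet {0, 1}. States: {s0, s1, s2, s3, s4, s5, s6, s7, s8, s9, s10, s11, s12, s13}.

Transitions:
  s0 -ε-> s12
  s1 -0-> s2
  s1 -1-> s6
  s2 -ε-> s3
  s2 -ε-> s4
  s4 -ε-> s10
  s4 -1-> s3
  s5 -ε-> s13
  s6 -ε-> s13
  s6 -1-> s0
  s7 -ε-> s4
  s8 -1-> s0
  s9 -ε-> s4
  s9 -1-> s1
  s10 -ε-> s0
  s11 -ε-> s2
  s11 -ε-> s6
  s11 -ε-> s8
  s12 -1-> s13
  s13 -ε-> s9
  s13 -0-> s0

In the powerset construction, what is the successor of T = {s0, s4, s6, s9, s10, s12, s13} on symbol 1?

{s0, s1, s3, s4, s9, s10, s12, s13}

s4 on 1 → {s3}.
s6 on 1 → {s0}.
s9 on 1 → {s1}.
s12 on 1 → {s13}.
No 1-transition from s0, s10, s13.
Union after reading 1: {s0, s1, s3, s13}.
Now take the ε-closure:
From s0 via ε: add s12.
From s13 via ε: add s9.
From s9 via ε: add s4.
From s4 via ε: add s10.
No new states can be added; the closed set is {s0, s1, s3, s4, s9, s10, s12, s13}.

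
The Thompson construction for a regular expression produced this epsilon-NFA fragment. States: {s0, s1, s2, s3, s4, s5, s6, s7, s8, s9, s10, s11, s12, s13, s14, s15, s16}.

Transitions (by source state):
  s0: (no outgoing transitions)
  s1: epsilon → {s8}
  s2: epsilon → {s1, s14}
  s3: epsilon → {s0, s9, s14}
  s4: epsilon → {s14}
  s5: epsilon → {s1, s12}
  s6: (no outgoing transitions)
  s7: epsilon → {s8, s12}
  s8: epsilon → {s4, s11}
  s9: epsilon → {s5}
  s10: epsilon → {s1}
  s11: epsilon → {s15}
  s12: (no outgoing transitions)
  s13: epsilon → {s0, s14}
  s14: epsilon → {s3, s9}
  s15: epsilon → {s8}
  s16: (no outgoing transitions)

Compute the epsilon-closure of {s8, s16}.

Start with {s8, s16}.
From s8 via epsilon: add s4, s11.
From s4 via epsilon: add s14.
From s11 via epsilon: add s15.
From s14 via epsilon: add s3, s9.
From s3 via epsilon: add s0.
From s9 via epsilon: add s5.
From s5 via epsilon: add s1, s12.
No new states can be added; the closed set is {s0, s1, s3, s4, s5, s8, s9, s11, s12, s14, s15, s16}.

{s0, s1, s3, s4, s5, s8, s9, s11, s12, s14, s15, s16}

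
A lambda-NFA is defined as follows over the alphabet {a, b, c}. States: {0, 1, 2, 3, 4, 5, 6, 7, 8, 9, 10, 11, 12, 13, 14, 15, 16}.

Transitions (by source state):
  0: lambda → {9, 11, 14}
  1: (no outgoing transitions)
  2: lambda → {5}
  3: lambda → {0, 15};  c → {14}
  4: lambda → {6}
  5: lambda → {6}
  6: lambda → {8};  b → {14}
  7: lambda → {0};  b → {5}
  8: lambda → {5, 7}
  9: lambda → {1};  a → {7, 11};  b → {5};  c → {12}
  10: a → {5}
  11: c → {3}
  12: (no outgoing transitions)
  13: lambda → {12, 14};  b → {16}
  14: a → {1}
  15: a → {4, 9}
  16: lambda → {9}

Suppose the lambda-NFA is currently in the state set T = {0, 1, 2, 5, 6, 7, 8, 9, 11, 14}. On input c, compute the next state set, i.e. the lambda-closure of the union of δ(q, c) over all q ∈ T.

{0, 1, 3, 9, 11, 12, 14, 15}

9 on c → {12}.
11 on c → {3}.
No c-transition from 0, 1, 2, 5, 6, 7, 8, 14.
Union after reading c: {3, 12}.
Now take the lambda-closure:
From 3 via lambda: add 0, 15.
From 0 via lambda: add 9, 11, 14.
From 9 via lambda: add 1.
No new states can be added; the closed set is {0, 1, 3, 9, 11, 12, 14, 15}.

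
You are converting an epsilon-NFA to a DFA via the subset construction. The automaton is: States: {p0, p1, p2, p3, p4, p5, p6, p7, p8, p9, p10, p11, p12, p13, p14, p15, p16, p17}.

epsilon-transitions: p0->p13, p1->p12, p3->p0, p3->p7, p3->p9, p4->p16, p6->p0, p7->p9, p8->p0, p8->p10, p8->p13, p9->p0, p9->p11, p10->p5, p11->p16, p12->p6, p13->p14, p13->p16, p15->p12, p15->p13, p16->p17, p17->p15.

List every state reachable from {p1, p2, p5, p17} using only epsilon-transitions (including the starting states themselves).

Start with {p1, p2, p5, p17}.
From p1 via epsilon: add p12.
From p17 via epsilon: add p15.
From p12 via epsilon: add p6.
From p15 via epsilon: add p13.
From p6 via epsilon: add p0.
From p13 via epsilon: add p14, p16.
No new states can be added; the closed set is {p0, p1, p2, p5, p6, p12, p13, p14, p15, p16, p17}.

{p0, p1, p2, p5, p6, p12, p13, p14, p15, p16, p17}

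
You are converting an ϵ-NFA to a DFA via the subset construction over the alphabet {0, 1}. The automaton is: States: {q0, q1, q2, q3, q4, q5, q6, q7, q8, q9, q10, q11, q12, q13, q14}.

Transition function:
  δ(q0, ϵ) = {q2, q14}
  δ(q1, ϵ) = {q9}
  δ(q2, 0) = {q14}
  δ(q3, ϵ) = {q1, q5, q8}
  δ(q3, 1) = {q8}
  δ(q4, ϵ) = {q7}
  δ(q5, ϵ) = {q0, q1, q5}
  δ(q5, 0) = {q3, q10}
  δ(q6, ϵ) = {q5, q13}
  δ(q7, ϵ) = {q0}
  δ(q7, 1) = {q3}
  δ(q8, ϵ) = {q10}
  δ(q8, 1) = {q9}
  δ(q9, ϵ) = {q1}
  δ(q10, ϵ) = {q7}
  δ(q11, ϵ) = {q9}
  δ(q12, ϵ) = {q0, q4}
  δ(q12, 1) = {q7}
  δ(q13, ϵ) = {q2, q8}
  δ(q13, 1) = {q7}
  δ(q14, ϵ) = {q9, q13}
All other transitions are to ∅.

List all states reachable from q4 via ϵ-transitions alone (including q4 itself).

{q0, q1, q2, q4, q7, q8, q9, q10, q13, q14}

Start with {q4}.
From q4 via ϵ: add q7.
From q7 via ϵ: add q0.
From q0 via ϵ: add q2, q14.
From q14 via ϵ: add q9, q13.
From q9 via ϵ: add q1.
From q13 via ϵ: add q8.
From q8 via ϵ: add q10.
No new states can be added; the closed set is {q0, q1, q2, q4, q7, q8, q9, q10, q13, q14}.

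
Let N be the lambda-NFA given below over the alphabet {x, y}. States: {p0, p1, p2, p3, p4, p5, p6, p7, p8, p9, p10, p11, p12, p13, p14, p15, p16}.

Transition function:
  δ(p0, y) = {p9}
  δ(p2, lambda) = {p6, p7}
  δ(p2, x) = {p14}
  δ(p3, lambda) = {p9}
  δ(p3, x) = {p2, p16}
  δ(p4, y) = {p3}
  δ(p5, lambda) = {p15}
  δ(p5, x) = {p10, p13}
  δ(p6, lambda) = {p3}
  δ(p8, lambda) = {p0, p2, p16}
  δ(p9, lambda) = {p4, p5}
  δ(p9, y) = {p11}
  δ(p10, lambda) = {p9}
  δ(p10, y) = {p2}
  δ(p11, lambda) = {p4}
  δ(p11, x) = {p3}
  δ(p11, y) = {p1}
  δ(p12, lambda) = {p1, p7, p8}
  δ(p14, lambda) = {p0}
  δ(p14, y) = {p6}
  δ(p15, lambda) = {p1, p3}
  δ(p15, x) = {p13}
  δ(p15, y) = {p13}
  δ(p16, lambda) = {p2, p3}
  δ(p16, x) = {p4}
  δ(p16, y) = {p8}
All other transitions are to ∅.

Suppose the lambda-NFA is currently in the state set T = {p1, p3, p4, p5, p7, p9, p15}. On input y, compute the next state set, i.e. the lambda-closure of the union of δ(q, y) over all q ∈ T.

{p1, p3, p4, p5, p9, p11, p13, p15}

p4 on y → {p3}.
p9 on y → {p11}.
p15 on y → {p13}.
No y-transition from p1, p3, p5, p7.
Union after reading y: {p3, p11, p13}.
Now take the lambda-closure:
From p3 via lambda: add p9.
From p11 via lambda: add p4.
From p9 via lambda: add p5.
From p5 via lambda: add p15.
From p15 via lambda: add p1.
No new states can be added; the closed set is {p1, p3, p4, p5, p9, p11, p13, p15}.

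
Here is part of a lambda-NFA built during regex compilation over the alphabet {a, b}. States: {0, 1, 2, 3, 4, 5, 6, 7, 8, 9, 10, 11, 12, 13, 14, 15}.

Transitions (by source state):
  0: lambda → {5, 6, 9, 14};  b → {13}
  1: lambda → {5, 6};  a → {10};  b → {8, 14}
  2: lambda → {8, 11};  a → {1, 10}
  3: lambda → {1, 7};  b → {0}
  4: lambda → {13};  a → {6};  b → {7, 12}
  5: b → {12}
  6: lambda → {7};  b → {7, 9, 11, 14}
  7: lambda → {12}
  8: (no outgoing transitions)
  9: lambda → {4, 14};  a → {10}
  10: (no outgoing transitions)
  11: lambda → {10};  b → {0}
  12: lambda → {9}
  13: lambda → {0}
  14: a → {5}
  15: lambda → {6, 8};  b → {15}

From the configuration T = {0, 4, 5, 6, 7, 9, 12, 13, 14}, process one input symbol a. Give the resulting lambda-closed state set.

{0, 4, 5, 6, 7, 9, 10, 12, 13, 14}

4 on a → {6}.
9 on a → {10}.
14 on a → {5}.
No a-transition from 0, 5, 6, 7, 12, 13.
Union after reading a: {5, 6, 10}.
Now take the lambda-closure:
From 6 via lambda: add 7.
From 7 via lambda: add 12.
From 12 via lambda: add 9.
From 9 via lambda: add 4, 14.
From 4 via lambda: add 13.
From 13 via lambda: add 0.
No new states can be added; the closed set is {0, 4, 5, 6, 7, 9, 10, 12, 13, 14}.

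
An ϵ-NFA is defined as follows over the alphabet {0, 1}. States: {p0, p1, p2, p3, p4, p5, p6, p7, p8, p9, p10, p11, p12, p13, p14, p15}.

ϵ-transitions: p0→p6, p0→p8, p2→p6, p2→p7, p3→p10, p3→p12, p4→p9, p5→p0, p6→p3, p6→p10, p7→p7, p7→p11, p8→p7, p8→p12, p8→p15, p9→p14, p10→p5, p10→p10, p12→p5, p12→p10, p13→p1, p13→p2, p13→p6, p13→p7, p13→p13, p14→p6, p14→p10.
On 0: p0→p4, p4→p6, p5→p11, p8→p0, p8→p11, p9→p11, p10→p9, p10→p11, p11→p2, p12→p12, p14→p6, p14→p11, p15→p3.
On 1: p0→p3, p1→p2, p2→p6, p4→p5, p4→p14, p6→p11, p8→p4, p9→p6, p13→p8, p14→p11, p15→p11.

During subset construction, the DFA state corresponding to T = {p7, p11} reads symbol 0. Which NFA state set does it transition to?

p11 on 0 → {p2}.
No 0-transition from p7.
Union after reading 0: {p2}.
Now take the ϵ-closure:
From p2 via ϵ: add p6, p7.
From p6 via ϵ: add p3, p10.
From p7 via ϵ: add p11.
From p3 via ϵ: add p12.
From p10 via ϵ: add p5.
From p5 via ϵ: add p0.
From p0 via ϵ: add p8.
From p8 via ϵ: add p15.
No new states can be added; the closed set is {p0, p2, p3, p5, p6, p7, p8, p10, p11, p12, p15}.

{p0, p2, p3, p5, p6, p7, p8, p10, p11, p12, p15}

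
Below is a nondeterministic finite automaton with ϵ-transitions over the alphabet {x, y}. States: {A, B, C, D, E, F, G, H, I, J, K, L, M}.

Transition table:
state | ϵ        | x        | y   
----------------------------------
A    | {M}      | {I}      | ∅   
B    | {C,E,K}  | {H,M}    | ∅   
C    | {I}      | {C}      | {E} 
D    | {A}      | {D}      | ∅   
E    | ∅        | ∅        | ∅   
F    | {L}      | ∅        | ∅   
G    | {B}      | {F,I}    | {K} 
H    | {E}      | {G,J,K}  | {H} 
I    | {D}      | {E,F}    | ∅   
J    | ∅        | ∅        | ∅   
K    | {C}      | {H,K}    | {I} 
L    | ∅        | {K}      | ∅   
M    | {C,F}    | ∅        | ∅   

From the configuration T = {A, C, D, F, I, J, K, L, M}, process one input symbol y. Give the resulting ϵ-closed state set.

{A, C, D, E, F, I, L, M}

C on y → {E}.
K on y → {I}.
No y-transition from A, D, F, I, J, L, M.
Union after reading y: {E, I}.
Now take the ϵ-closure:
From I via ϵ: add D.
From D via ϵ: add A.
From A via ϵ: add M.
From M via ϵ: add C, F.
From F via ϵ: add L.
No new states can be added; the closed set is {A, C, D, E, F, I, L, M}.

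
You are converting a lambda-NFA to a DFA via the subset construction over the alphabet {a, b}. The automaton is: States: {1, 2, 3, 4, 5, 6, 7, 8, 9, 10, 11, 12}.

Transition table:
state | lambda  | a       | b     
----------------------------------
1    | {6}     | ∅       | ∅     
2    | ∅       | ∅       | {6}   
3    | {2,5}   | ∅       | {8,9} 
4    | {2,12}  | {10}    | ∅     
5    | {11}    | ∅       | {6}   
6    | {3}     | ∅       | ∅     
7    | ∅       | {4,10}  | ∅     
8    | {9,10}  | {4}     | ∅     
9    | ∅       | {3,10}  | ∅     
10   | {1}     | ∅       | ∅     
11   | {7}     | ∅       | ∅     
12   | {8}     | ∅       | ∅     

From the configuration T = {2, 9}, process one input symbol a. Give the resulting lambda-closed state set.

9 on a → {3, 10}.
No a-transition from 2.
Union after reading a: {3, 10}.
Now take the lambda-closure:
From 3 via lambda: add 2, 5.
From 10 via lambda: add 1.
From 1 via lambda: add 6.
From 5 via lambda: add 11.
From 11 via lambda: add 7.
No new states can be added; the closed set is {1, 2, 3, 5, 6, 7, 10, 11}.

{1, 2, 3, 5, 6, 7, 10, 11}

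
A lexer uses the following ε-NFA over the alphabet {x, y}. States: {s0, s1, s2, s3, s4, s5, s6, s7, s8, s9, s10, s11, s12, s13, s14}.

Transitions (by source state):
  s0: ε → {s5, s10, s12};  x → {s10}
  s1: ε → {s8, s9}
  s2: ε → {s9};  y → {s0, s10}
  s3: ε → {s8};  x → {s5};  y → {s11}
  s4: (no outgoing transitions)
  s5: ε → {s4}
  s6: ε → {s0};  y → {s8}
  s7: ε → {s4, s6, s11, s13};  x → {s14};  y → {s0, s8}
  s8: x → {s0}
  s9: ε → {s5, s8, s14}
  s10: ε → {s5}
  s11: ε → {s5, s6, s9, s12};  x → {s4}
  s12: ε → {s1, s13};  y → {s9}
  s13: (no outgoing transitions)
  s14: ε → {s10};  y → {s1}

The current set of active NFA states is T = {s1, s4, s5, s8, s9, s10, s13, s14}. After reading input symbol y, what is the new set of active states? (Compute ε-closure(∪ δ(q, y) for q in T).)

s14 on y → {s1}.
No y-transition from s1, s4, s5, s8, s9, s10, s13.
Union after reading y: {s1}.
Now take the ε-closure:
From s1 via ε: add s8, s9.
From s9 via ε: add s5, s14.
From s5 via ε: add s4.
From s14 via ε: add s10.
No new states can be added; the closed set is {s1, s4, s5, s8, s9, s10, s14}.

{s1, s4, s5, s8, s9, s10, s14}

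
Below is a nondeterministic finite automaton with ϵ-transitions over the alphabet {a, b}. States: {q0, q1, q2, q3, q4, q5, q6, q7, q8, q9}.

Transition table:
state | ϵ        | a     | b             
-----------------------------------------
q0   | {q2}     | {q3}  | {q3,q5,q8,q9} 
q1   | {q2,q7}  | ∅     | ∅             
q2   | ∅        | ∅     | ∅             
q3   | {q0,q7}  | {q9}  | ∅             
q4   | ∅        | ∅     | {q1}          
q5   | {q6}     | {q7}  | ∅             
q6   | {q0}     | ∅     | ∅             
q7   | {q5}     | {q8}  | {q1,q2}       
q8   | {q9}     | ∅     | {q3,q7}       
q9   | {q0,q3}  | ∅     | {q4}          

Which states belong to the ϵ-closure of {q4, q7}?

Start with {q4, q7}.
From q7 via ϵ: add q5.
From q5 via ϵ: add q6.
From q6 via ϵ: add q0.
From q0 via ϵ: add q2.
No new states can be added; the closed set is {q0, q2, q4, q5, q6, q7}.

{q0, q2, q4, q5, q6, q7}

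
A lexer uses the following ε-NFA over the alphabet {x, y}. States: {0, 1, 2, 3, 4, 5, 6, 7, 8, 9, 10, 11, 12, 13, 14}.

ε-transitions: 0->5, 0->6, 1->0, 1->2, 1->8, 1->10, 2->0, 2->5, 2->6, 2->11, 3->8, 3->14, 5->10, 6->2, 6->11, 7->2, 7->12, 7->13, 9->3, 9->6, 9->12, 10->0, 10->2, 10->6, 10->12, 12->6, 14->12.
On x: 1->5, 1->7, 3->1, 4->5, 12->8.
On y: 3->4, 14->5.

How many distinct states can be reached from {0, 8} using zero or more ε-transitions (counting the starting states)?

8

Start with {0, 8}.
From 0 via ε: add 5, 6.
From 5 via ε: add 10.
From 6 via ε: add 2, 11.
From 10 via ε: add 12.
ε-closure = {0, 2, 5, 6, 8, 10, 11, 12}, which has 8 states.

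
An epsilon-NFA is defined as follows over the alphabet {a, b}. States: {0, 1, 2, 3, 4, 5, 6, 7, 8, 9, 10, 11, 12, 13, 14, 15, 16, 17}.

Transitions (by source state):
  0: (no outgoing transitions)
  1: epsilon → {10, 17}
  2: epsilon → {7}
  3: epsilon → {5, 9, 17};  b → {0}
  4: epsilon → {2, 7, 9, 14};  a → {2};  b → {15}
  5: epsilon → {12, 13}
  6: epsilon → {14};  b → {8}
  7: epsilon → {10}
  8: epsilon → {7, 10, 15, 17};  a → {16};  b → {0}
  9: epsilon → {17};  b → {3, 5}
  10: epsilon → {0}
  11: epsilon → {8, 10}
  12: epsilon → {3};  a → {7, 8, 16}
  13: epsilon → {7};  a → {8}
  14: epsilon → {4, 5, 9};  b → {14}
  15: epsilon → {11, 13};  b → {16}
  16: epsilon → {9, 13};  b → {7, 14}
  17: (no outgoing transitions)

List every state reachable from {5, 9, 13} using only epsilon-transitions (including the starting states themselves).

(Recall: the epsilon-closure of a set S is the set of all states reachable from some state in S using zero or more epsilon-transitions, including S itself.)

Start with {5, 9, 13}.
From 5 via epsilon: add 12.
From 9 via epsilon: add 17.
From 13 via epsilon: add 7.
From 7 via epsilon: add 10.
From 12 via epsilon: add 3.
From 10 via epsilon: add 0.
No new states can be added; the closed set is {0, 3, 5, 7, 9, 10, 12, 13, 17}.

{0, 3, 5, 7, 9, 10, 12, 13, 17}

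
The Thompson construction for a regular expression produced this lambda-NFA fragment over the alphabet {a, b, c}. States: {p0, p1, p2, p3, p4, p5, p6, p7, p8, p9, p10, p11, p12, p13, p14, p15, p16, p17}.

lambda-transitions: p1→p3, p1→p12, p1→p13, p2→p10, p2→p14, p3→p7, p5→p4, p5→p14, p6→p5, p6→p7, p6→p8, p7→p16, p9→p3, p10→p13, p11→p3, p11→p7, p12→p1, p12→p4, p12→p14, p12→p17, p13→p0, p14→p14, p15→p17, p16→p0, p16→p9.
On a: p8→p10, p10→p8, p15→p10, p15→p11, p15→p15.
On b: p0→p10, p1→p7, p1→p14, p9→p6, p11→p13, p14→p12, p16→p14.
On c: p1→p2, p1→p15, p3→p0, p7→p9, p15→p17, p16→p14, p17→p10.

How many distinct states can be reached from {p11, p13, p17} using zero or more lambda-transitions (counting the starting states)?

8

Start with {p11, p13, p17}.
From p11 via lambda: add p3, p7.
From p13 via lambda: add p0.
From p7 via lambda: add p16.
From p16 via lambda: add p9.
lambda-closure = {p0, p3, p7, p9, p11, p13, p16, p17}, which has 8 states.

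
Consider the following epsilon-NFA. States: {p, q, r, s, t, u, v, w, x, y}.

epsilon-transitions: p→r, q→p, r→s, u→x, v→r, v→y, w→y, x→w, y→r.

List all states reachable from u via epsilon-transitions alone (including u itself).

Start with {u}.
From u via epsilon: add x.
From x via epsilon: add w.
From w via epsilon: add y.
From y via epsilon: add r.
From r via epsilon: add s.
No new states can be added; the closed set is {r, s, u, w, x, y}.

{r, s, u, w, x, y}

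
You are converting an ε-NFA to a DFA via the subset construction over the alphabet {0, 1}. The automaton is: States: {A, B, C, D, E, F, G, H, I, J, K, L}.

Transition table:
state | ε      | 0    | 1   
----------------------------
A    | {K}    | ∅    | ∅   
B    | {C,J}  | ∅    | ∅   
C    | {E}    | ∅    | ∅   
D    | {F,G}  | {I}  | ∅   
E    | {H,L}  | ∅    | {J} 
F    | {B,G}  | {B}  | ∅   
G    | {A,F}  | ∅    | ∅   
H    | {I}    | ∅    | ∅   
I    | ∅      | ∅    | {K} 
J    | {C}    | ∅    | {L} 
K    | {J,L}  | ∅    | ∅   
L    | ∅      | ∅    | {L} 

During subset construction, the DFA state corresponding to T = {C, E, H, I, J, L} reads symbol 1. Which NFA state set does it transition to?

{C, E, H, I, J, K, L}

E on 1 → {J}.
I on 1 → {K}.
J on 1 → {L}.
L on 1 → {L}.
No 1-transition from C, H.
Union after reading 1: {J, K, L}.
Now take the ε-closure:
From J via ε: add C.
From C via ε: add E.
From E via ε: add H.
From H via ε: add I.
No new states can be added; the closed set is {C, E, H, I, J, K, L}.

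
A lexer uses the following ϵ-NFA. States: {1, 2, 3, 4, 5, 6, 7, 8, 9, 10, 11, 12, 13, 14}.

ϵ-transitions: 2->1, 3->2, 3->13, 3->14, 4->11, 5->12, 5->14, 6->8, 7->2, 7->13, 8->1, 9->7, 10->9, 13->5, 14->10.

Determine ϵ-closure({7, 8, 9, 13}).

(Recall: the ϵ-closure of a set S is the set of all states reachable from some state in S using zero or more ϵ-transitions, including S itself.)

Start with {7, 8, 9, 13}.
From 7 via ϵ: add 2.
From 8 via ϵ: add 1.
From 13 via ϵ: add 5.
From 5 via ϵ: add 12, 14.
From 14 via ϵ: add 10.
No new states can be added; the closed set is {1, 2, 5, 7, 8, 9, 10, 12, 13, 14}.

{1, 2, 5, 7, 8, 9, 10, 12, 13, 14}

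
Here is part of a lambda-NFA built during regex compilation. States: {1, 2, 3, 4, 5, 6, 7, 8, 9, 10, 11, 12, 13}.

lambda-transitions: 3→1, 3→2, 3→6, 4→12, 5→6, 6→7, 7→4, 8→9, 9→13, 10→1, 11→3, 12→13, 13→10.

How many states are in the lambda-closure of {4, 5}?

8

Start with {4, 5}.
From 4 via lambda: add 12.
From 5 via lambda: add 6.
From 6 via lambda: add 7.
From 12 via lambda: add 13.
From 13 via lambda: add 10.
From 10 via lambda: add 1.
lambda-closure = {1, 4, 5, 6, 7, 10, 12, 13}, which has 8 states.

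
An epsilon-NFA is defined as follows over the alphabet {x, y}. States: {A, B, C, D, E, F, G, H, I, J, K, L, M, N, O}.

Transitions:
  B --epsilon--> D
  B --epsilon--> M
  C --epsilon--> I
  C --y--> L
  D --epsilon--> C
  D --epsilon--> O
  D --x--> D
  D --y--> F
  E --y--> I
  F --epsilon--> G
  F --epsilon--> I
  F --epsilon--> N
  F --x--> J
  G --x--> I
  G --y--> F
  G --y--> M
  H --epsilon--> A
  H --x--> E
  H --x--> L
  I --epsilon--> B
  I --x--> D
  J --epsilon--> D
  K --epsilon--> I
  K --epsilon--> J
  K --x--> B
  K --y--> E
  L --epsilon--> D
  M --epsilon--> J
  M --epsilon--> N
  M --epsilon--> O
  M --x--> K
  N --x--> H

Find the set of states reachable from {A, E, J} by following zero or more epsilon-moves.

Start with {A, E, J}.
From J via epsilon: add D.
From D via epsilon: add C, O.
From C via epsilon: add I.
From I via epsilon: add B.
From B via epsilon: add M.
From M via epsilon: add N.
No new states can be added; the closed set is {A, B, C, D, E, I, J, M, N, O}.

{A, B, C, D, E, I, J, M, N, O}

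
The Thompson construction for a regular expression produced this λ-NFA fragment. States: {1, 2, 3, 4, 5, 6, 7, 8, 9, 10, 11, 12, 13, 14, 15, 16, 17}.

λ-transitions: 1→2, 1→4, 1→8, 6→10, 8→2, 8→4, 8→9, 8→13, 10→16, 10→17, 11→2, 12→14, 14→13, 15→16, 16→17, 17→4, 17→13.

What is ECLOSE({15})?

{4, 13, 15, 16, 17}

Start with {15}.
From 15 via λ: add 16.
From 16 via λ: add 17.
From 17 via λ: add 4, 13.
No new states can be added; the closed set is {4, 13, 15, 16, 17}.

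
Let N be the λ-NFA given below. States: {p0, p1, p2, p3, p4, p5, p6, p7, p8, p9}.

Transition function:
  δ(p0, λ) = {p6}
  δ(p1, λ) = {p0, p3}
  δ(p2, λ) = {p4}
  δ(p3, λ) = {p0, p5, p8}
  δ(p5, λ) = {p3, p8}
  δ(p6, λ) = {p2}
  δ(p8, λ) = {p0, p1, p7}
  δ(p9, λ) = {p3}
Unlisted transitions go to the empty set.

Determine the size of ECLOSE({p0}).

Start with {p0}.
From p0 via λ: add p6.
From p6 via λ: add p2.
From p2 via λ: add p4.
λ-closure = {p0, p2, p4, p6}, which has 4 states.

4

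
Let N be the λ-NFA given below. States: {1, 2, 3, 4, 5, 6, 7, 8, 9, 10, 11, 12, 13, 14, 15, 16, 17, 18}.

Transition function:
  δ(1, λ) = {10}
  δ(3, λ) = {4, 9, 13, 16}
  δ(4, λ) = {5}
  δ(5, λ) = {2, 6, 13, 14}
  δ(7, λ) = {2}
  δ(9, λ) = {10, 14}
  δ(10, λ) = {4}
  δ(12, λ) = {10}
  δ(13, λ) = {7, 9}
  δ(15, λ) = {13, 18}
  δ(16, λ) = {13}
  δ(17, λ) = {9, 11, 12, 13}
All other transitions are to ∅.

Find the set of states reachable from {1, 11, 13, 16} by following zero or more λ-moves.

Start with {1, 11, 13, 16}.
From 1 via λ: add 10.
From 13 via λ: add 7, 9.
From 7 via λ: add 2.
From 9 via λ: add 14.
From 10 via λ: add 4.
From 4 via λ: add 5.
From 5 via λ: add 6.
No new states can be added; the closed set is {1, 2, 4, 5, 6, 7, 9, 10, 11, 13, 14, 16}.

{1, 2, 4, 5, 6, 7, 9, 10, 11, 13, 14, 16}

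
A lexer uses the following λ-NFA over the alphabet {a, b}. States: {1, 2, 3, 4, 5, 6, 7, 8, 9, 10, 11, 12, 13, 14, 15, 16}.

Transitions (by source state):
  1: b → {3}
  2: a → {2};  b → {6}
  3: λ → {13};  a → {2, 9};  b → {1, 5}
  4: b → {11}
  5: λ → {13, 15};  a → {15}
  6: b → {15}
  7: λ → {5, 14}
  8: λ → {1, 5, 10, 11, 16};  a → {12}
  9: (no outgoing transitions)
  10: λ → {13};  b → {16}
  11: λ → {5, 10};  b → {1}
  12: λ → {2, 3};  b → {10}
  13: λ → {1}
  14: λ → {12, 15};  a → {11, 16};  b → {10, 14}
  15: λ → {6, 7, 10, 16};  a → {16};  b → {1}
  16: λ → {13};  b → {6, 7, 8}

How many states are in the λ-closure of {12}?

Start with {12}.
From 12 via λ: add 2, 3.
From 3 via λ: add 13.
From 13 via λ: add 1.
λ-closure = {1, 2, 3, 12, 13}, which has 5 states.

5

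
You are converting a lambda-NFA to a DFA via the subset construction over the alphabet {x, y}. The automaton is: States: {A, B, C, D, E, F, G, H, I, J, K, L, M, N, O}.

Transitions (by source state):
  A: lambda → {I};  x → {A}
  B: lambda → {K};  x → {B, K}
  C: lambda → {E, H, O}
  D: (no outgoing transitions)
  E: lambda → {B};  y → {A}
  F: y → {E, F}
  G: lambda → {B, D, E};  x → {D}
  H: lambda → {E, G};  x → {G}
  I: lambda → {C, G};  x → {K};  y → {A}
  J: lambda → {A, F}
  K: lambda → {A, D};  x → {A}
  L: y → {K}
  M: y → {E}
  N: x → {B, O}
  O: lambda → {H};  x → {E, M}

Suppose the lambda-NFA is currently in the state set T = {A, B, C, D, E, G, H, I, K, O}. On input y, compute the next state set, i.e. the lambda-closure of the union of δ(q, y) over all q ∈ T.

E on y → {A}.
I on y → {A}.
No y-transition from A, B, C, D, G, H, K, O.
Union after reading y: {A}.
Now take the lambda-closure:
From A via lambda: add I.
From I via lambda: add C, G.
From C via lambda: add E, H, O.
From G via lambda: add B, D.
From B via lambda: add K.
No new states can be added; the closed set is {A, B, C, D, E, G, H, I, K, O}.

{A, B, C, D, E, G, H, I, K, O}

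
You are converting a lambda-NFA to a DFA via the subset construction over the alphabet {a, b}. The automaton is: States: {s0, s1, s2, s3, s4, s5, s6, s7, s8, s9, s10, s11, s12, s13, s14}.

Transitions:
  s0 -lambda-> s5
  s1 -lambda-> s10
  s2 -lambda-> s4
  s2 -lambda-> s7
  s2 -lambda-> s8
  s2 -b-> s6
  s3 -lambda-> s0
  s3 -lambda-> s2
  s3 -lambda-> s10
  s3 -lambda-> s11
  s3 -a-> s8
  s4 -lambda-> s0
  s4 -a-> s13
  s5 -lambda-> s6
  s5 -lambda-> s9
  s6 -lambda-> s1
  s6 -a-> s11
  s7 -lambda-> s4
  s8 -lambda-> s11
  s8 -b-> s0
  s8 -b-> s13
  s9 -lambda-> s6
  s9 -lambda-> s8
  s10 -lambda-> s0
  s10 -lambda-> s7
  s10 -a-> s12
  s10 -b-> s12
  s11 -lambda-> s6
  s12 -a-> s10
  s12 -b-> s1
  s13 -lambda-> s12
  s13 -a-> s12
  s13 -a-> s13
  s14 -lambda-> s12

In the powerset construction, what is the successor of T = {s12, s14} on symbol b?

{s0, s1, s4, s5, s6, s7, s8, s9, s10, s11}

s12 on b → {s1}.
No b-transition from s14.
Union after reading b: {s1}.
Now take the lambda-closure:
From s1 via lambda: add s10.
From s10 via lambda: add s0, s7.
From s0 via lambda: add s5.
From s7 via lambda: add s4.
From s5 via lambda: add s6, s9.
From s9 via lambda: add s8.
From s8 via lambda: add s11.
No new states can be added; the closed set is {s0, s1, s4, s5, s6, s7, s8, s9, s10, s11}.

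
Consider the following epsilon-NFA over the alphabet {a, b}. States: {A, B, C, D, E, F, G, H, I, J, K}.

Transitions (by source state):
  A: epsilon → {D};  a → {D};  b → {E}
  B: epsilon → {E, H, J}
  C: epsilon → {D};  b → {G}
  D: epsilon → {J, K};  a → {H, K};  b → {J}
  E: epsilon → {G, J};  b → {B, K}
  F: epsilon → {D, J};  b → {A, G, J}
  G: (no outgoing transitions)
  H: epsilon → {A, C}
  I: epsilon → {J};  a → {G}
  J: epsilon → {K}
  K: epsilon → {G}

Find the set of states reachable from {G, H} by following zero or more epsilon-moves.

{A, C, D, G, H, J, K}

Start with {G, H}.
From H via epsilon: add A, C.
From A via epsilon: add D.
From D via epsilon: add J, K.
No new states can be added; the closed set is {A, C, D, G, H, J, K}.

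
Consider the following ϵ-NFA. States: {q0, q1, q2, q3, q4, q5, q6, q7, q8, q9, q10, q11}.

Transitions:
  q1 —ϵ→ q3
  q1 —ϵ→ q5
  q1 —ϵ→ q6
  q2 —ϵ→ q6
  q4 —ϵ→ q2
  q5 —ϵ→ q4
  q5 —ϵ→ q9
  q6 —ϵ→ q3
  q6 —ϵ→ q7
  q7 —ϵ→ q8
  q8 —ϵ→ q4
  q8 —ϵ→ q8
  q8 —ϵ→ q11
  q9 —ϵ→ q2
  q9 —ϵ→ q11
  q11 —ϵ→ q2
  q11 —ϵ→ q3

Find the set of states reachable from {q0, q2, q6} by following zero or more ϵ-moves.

Start with {q0, q2, q6}.
From q6 via ϵ: add q3, q7.
From q7 via ϵ: add q8.
From q8 via ϵ: add q4, q11.
No new states can be added; the closed set is {q0, q2, q3, q4, q6, q7, q8, q11}.

{q0, q2, q3, q4, q6, q7, q8, q11}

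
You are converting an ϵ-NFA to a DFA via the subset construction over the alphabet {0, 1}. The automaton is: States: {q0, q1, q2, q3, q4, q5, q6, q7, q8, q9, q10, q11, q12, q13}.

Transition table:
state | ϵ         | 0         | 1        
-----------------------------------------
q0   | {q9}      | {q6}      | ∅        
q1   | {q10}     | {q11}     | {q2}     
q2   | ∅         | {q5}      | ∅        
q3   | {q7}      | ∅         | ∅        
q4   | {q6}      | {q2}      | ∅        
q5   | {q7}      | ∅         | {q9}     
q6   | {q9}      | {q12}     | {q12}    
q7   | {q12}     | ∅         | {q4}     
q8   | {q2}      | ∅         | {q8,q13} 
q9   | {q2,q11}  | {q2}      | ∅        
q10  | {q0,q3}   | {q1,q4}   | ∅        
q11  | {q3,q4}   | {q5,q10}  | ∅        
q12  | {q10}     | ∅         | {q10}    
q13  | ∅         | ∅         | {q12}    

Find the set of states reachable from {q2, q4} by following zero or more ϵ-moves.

{q0, q2, q3, q4, q6, q7, q9, q10, q11, q12}

Start with {q2, q4}.
From q4 via ϵ: add q6.
From q6 via ϵ: add q9.
From q9 via ϵ: add q11.
From q11 via ϵ: add q3.
From q3 via ϵ: add q7.
From q7 via ϵ: add q12.
From q12 via ϵ: add q10.
From q10 via ϵ: add q0.
No new states can be added; the closed set is {q0, q2, q3, q4, q6, q7, q9, q10, q11, q12}.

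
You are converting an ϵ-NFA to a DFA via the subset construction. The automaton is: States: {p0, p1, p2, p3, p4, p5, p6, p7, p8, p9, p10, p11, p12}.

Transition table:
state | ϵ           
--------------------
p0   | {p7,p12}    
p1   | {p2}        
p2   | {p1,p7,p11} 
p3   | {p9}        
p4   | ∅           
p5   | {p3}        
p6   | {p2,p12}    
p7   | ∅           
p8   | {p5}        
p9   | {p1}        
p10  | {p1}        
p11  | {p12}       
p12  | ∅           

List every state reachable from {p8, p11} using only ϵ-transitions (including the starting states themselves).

{p1, p2, p3, p5, p7, p8, p9, p11, p12}

Start with {p8, p11}.
From p8 via ϵ: add p5.
From p11 via ϵ: add p12.
From p5 via ϵ: add p3.
From p3 via ϵ: add p9.
From p9 via ϵ: add p1.
From p1 via ϵ: add p2.
From p2 via ϵ: add p7.
No new states can be added; the closed set is {p1, p2, p3, p5, p7, p8, p9, p11, p12}.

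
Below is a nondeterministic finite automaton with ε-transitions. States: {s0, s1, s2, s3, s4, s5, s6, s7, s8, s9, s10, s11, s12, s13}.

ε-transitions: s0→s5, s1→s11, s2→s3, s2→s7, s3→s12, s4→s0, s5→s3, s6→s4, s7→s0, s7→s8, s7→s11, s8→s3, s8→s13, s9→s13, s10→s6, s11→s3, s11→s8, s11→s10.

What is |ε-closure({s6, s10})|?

7

Start with {s6, s10}.
From s6 via ε: add s4.
From s4 via ε: add s0.
From s0 via ε: add s5.
From s5 via ε: add s3.
From s3 via ε: add s12.
ε-closure = {s0, s3, s4, s5, s6, s10, s12}, which has 7 states.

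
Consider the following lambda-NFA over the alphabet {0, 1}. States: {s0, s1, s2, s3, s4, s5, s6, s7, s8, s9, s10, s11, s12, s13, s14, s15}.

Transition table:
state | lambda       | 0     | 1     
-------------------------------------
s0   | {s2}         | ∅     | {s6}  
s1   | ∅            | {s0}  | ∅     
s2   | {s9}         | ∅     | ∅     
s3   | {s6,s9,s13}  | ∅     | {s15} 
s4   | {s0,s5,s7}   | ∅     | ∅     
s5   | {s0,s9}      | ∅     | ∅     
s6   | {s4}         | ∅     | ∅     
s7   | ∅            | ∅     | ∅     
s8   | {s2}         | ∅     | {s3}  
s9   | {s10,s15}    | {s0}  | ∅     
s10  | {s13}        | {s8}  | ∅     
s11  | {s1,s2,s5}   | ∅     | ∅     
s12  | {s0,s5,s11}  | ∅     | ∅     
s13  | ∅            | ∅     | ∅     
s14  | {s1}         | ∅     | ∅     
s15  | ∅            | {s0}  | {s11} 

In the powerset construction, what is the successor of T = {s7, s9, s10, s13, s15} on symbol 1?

s15 on 1 → {s11}.
No 1-transition from s7, s9, s10, s13.
Union after reading 1: {s11}.
Now take the lambda-closure:
From s11 via lambda: add s1, s2, s5.
From s2 via lambda: add s9.
From s5 via lambda: add s0.
From s9 via lambda: add s10, s15.
From s10 via lambda: add s13.
No new states can be added; the closed set is {s0, s1, s2, s5, s9, s10, s11, s13, s15}.

{s0, s1, s2, s5, s9, s10, s11, s13, s15}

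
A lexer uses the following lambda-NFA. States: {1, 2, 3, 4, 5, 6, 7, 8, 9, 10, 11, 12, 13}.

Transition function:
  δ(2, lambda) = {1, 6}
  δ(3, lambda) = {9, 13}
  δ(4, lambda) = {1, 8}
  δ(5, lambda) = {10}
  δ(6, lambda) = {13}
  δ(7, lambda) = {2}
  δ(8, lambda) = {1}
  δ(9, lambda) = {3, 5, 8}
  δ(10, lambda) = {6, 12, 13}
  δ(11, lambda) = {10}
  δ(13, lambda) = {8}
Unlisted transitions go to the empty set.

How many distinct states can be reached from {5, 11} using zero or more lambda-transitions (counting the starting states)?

8

Start with {5, 11}.
From 5 via lambda: add 10.
From 10 via lambda: add 6, 12, 13.
From 13 via lambda: add 8.
From 8 via lambda: add 1.
lambda-closure = {1, 5, 6, 8, 10, 11, 12, 13}, which has 8 states.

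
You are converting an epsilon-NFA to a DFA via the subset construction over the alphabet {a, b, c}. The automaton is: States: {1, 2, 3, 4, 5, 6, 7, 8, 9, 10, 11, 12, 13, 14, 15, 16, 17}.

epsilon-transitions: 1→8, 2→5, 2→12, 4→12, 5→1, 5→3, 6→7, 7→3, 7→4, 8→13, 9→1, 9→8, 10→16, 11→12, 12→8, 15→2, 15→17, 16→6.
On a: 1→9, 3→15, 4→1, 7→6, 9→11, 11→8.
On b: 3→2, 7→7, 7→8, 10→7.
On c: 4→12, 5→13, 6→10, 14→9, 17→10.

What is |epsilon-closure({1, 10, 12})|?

Start with {1, 10, 12}.
From 1 via epsilon: add 8.
From 10 via epsilon: add 16.
From 8 via epsilon: add 13.
From 16 via epsilon: add 6.
From 6 via epsilon: add 7.
From 7 via epsilon: add 3, 4.
epsilon-closure = {1, 3, 4, 6, 7, 8, 10, 12, 13, 16}, which has 10 states.

10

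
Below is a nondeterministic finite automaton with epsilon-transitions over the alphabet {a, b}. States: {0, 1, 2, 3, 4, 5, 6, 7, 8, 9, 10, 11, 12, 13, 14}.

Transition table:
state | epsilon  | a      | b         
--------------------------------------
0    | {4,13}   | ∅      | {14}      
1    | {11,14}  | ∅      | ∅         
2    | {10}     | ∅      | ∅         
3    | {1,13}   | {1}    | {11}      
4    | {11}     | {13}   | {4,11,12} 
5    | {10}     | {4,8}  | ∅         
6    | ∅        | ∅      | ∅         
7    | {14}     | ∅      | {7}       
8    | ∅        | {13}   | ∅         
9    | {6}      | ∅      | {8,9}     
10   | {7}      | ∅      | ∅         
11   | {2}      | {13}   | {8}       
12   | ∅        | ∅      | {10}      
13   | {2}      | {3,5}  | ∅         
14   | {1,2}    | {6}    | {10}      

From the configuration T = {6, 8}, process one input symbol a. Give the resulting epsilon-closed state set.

8 on a → {13}.
No a-transition from 6.
Union after reading a: {13}.
Now take the epsilon-closure:
From 13 via epsilon: add 2.
From 2 via epsilon: add 10.
From 10 via epsilon: add 7.
From 7 via epsilon: add 14.
From 14 via epsilon: add 1.
From 1 via epsilon: add 11.
No new states can be added; the closed set is {1, 2, 7, 10, 11, 13, 14}.

{1, 2, 7, 10, 11, 13, 14}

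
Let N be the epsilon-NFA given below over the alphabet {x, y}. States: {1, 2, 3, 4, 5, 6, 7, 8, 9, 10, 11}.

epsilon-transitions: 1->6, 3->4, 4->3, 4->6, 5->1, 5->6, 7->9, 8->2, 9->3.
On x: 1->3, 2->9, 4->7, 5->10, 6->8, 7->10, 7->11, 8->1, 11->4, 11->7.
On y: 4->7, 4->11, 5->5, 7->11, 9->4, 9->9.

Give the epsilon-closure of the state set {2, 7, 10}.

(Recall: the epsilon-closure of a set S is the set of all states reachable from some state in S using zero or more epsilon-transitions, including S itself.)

Start with {2, 7, 10}.
From 7 via epsilon: add 9.
From 9 via epsilon: add 3.
From 3 via epsilon: add 4.
From 4 via epsilon: add 6.
No new states can be added; the closed set is {2, 3, 4, 6, 7, 9, 10}.

{2, 3, 4, 6, 7, 9, 10}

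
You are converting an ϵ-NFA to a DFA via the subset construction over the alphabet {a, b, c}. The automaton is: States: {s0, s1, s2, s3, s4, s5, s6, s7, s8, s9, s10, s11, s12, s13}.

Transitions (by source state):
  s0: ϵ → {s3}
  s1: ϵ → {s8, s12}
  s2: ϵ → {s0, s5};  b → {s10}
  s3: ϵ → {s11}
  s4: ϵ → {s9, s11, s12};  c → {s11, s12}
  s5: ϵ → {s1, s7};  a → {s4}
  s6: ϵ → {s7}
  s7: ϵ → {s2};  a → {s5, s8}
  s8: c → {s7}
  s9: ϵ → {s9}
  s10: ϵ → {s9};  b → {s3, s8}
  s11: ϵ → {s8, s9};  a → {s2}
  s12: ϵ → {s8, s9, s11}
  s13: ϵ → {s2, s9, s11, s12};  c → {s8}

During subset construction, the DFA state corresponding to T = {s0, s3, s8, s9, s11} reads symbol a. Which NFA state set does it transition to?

{s0, s1, s2, s3, s5, s7, s8, s9, s11, s12}

s11 on a → {s2}.
No a-transition from s0, s3, s8, s9.
Union after reading a: {s2}.
Now take the ϵ-closure:
From s2 via ϵ: add s0, s5.
From s0 via ϵ: add s3.
From s5 via ϵ: add s1, s7.
From s1 via ϵ: add s8, s12.
From s3 via ϵ: add s11.
From s11 via ϵ: add s9.
No new states can be added; the closed set is {s0, s1, s2, s3, s5, s7, s8, s9, s11, s12}.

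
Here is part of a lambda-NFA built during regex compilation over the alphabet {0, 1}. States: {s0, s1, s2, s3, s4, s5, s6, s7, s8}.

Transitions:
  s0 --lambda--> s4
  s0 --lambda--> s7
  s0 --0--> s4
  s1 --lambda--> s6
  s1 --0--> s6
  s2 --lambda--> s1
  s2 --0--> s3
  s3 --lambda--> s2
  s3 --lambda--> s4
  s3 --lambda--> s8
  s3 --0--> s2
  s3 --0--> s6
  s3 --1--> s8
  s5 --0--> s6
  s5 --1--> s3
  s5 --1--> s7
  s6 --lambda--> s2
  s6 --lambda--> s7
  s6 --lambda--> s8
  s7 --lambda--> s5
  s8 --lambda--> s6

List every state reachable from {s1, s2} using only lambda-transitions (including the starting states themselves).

{s1, s2, s5, s6, s7, s8}

Start with {s1, s2}.
From s1 via lambda: add s6.
From s6 via lambda: add s7, s8.
From s7 via lambda: add s5.
No new states can be added; the closed set is {s1, s2, s5, s6, s7, s8}.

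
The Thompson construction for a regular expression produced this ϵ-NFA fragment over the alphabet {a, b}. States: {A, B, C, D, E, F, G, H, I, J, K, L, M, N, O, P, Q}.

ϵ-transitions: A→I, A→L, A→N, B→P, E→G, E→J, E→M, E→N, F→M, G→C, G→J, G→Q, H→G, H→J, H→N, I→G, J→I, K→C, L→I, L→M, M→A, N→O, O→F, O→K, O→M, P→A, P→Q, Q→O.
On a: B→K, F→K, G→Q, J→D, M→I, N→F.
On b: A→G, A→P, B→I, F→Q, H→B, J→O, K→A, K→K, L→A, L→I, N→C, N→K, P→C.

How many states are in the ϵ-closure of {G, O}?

Start with {G, O}.
From G via ϵ: add C, J, Q.
From O via ϵ: add F, K, M.
From J via ϵ: add I.
From M via ϵ: add A.
From A via ϵ: add L, N.
ϵ-closure = {A, C, F, G, I, J, K, L, M, N, O, Q}, which has 12 states.

12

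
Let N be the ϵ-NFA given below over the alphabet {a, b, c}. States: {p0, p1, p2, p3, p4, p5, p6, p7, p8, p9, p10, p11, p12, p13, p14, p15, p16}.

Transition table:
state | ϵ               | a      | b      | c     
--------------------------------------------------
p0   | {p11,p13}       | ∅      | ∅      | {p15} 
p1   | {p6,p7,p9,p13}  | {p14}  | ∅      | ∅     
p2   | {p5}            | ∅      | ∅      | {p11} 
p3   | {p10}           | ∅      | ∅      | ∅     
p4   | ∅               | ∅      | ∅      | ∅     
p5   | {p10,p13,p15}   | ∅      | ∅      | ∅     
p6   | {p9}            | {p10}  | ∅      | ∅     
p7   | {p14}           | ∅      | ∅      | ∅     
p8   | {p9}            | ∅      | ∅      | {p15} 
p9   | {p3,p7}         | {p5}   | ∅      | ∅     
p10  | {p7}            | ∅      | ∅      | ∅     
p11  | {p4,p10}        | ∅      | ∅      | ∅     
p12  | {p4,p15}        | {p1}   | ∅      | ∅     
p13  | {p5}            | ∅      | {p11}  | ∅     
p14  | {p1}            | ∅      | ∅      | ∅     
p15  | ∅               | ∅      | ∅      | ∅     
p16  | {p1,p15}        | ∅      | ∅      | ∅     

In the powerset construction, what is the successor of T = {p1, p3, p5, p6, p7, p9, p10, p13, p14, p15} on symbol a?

{p1, p3, p5, p6, p7, p9, p10, p13, p14, p15}

p1 on a → {p14}.
p6 on a → {p10}.
p9 on a → {p5}.
No a-transition from p3, p5, p7, p10, p13, p14, p15.
Union after reading a: {p5, p10, p14}.
Now take the ϵ-closure:
From p5 via ϵ: add p13, p15.
From p10 via ϵ: add p7.
From p14 via ϵ: add p1.
From p1 via ϵ: add p6, p9.
From p9 via ϵ: add p3.
No new states can be added; the closed set is {p1, p3, p5, p6, p7, p9, p10, p13, p14, p15}.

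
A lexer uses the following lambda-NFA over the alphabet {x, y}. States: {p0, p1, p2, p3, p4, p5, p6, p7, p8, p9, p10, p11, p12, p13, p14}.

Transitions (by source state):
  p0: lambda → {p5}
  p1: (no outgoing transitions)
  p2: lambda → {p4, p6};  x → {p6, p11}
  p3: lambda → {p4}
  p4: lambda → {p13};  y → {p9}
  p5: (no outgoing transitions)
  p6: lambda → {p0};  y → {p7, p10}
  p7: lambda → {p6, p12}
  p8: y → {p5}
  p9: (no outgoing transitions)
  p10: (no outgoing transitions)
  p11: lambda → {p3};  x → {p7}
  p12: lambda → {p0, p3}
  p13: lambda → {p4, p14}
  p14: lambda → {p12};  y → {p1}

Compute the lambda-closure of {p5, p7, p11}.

{p0, p3, p4, p5, p6, p7, p11, p12, p13, p14}

Start with {p5, p7, p11}.
From p7 via lambda: add p6, p12.
From p11 via lambda: add p3.
From p3 via lambda: add p4.
From p6 via lambda: add p0.
From p4 via lambda: add p13.
From p13 via lambda: add p14.
No new states can be added; the closed set is {p0, p3, p4, p5, p6, p7, p11, p12, p13, p14}.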